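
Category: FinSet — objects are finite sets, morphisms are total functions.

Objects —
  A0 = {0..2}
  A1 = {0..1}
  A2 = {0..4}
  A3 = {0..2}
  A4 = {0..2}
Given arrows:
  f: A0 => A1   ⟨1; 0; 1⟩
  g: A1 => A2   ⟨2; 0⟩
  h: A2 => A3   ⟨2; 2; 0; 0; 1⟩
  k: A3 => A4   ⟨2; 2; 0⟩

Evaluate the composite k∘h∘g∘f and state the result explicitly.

Answer: ⟨0; 2; 0⟩

Derivation:
  0 f=>1 g=>0 h=>2 k=>0
  1 f=>0 g=>2 h=>0 k=>2
  2 f=>1 g=>0 h=>2 k=>0
result: ⟨0; 2; 0⟩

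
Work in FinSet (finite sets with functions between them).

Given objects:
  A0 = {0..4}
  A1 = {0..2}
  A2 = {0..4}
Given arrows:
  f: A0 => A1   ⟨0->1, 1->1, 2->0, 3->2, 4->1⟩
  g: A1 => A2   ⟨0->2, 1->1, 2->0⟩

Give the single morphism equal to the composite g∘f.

Answer: ⟨0->1, 1->1, 2->2, 3->0, 4->1⟩

Work:
  0 f=>1 g=>1
  1 f=>1 g=>1
  2 f=>0 g=>2
  3 f=>2 g=>0
  4 f=>1 g=>1
⟦path⟧: ⟨0->1, 1->1, 2->2, 3->0, 4->1⟩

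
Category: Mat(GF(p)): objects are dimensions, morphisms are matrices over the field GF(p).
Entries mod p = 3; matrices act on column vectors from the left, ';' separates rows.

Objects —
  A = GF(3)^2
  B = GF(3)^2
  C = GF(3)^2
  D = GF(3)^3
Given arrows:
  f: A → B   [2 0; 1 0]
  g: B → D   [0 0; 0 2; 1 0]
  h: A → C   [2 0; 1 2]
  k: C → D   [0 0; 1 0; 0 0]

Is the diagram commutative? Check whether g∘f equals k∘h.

1) trace f;g:
  e0=[1,0] f→[2,1] g→[0,2,2]
  e1=[0,1] f→[0,0] g→[0,0,0]
  result₁ = [0 0; 2 0; 2 0]
2) trace h;k:
  e0=[1,0] h→[2,1] k→[0,2,0]
  e1=[0,1] h→[0,2] k→[0,0,0]
  result₂ = [0 0; 2 0; 0 0]
Equal? differ; not commutative

Answer: DOES NOT COMMUTE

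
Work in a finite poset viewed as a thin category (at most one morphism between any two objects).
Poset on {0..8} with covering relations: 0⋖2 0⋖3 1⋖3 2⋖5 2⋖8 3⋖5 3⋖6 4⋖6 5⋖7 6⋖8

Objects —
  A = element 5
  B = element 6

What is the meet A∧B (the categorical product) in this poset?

Lower bounds of A=5 and B=6: {0,1,3}
  0 ≤ 3
  1 ≤ 3
  3 ≤ 3
glb = 3

Answer: A∧B = 3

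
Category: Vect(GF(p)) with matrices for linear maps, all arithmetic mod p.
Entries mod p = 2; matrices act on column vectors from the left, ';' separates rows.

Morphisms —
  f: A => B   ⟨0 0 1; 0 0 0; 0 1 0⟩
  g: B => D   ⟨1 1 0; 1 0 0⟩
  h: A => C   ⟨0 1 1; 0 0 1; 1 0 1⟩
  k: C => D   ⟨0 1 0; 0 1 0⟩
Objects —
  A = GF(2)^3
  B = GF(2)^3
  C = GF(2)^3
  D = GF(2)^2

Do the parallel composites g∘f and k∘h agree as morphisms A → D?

1) trace f;g:
  e0=⟨1,0,0⟩ f=>⟨0,0,0⟩ g=>⟨0,0⟩
  e1=⟨0,1,0⟩ f=>⟨0,0,1⟩ g=>⟨0,0⟩
  e2=⟨0,0,1⟩ f=>⟨1,0,0⟩ g=>⟨1,1⟩
  result₁ = ⟨0 0 1; 0 0 1⟩
2) trace h;k:
  e0=⟨1,0,0⟩ h=>⟨0,0,1⟩ k=>⟨0,0⟩
  e1=⟨0,1,0⟩ h=>⟨1,0,0⟩ k=>⟨0,0⟩
  e2=⟨0,0,1⟩ h=>⟨1,1,1⟩ k=>⟨1,1⟩
  result₂ = ⟨0 0 1; 0 0 1⟩
Equal? same morphism ✓

Answer: COMMUTES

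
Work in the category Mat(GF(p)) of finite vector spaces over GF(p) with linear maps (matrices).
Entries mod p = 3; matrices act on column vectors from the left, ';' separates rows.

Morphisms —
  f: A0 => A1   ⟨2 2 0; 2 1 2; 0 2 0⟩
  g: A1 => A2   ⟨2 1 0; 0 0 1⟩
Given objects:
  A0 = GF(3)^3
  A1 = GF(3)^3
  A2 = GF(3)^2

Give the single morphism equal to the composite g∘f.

Answer: ⟨0 2 2; 0 2 0⟩

Derivation:
  e0=⟨1,0,0⟩ f=>⟨2,2,0⟩ g=>⟨0,0⟩
  e1=⟨0,1,0⟩ f=>⟨2,1,2⟩ g=>⟨2,2⟩
  e2=⟨0,0,1⟩ f=>⟨0,2,0⟩ g=>⟨2,0⟩
result: ⟨0 2 2; 0 2 0⟩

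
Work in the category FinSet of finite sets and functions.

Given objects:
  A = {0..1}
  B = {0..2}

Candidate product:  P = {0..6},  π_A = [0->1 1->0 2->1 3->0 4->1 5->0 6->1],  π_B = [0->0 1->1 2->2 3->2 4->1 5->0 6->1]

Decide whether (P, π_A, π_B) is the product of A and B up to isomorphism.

Answer: NOT A VALID PRODUCT — |P|=7 ≠ |A|·|B|=6

Work:
|A|·|B| = 2·3 = 6;  |P| = 7
  → cardinalities differ; no bijection possible.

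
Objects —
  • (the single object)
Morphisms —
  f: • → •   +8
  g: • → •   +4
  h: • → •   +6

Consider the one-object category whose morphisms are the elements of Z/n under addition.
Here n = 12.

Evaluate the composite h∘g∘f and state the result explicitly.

Answer: +6

Work:
  0 +8≡8 +4≡0 +6≡6  (mod 12)
⟦path⟧: +6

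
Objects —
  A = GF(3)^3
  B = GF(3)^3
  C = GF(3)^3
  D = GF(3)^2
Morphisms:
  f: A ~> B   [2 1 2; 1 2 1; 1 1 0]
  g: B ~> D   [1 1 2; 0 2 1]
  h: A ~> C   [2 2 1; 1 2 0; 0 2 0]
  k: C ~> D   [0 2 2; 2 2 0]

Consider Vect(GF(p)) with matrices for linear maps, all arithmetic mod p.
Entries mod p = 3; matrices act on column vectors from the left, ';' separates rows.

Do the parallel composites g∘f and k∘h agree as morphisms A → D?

Answer: COMMUTES

Derivation:
Path 1 = f;g:
  e0=⟨1,0,0⟩ f~>⟨2,1,1⟩ g~>⟨2,0⟩
  e1=⟨0,1,0⟩ f~>⟨1,2,1⟩ g~>⟨2,2⟩
  e2=⟨0,0,1⟩ f~>⟨2,1,0⟩ g~>⟨0,2⟩
  result₁ = [2 2 0; 0 2 2]
Path 2 = h;k:
  e0=⟨1,0,0⟩ h~>⟨2,1,0⟩ k~>⟨2,0⟩
  e1=⟨0,1,0⟩ h~>⟨2,2,2⟩ k~>⟨2,2⟩
  e2=⟨0,0,1⟩ h~>⟨1,0,0⟩ k~>⟨0,2⟩
  result₂ = [2 2 0; 0 2 2]
Equal? equal; square commutes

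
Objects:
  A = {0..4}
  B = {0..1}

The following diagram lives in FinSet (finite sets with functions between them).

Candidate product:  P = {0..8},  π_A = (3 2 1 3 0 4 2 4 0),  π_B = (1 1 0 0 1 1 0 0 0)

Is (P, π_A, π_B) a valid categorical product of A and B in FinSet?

Answer: NOT A VALID PRODUCT — |P|=9 ≠ |A|·|B|=10

Trace:
|A|·|B| = 5·2 = 10;  |P| = 9
  → cardinalities differ; no bijection possible.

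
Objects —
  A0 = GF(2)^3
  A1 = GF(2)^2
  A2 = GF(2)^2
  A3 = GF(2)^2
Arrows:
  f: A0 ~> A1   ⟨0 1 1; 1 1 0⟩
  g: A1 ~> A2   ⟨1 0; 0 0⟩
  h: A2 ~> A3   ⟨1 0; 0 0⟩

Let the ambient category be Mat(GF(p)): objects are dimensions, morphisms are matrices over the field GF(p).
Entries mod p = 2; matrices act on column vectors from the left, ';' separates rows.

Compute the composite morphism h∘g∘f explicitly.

  e0=(1,0,0) f~>(0,1) g~>(0,0) h~>(0,0)
  e1=(0,1,0) f~>(1,1) g~>(1,0) h~>(1,0)
  e2=(0,0,1) f~>(1,0) g~>(1,0) h~>(1,0)
composite: ⟨0 1 1; 0 0 0⟩

Answer: ⟨0 1 1; 0 0 0⟩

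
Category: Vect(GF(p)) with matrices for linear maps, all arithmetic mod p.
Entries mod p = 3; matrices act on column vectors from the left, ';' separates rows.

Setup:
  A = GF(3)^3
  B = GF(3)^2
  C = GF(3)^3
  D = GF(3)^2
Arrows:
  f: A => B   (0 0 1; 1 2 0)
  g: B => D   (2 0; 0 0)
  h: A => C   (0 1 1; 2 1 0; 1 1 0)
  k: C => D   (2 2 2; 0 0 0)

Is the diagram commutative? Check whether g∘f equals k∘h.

Answer: COMMUTES

Trace:
Along f;g (path 1):
  e0=⟨1,0,0⟩ f=>⟨0,1⟩ g=>⟨0,0⟩
  e1=⟨0,1,0⟩ f=>⟨0,2⟩ g=>⟨0,0⟩
  e2=⟨0,0,1⟩ f=>⟨1,0⟩ g=>⟨2,0⟩
  ⟦path⟧₁ = (0 0 2; 0 0 0)
Along h;k (path 2):
  e0=⟨1,0,0⟩ h=>⟨0,2,1⟩ k=>⟨0,0⟩
  e1=⟨0,1,0⟩ h=>⟨1,1,1⟩ k=>⟨0,0⟩
  e2=⟨0,0,1⟩ h=>⟨1,0,0⟩ k=>⟨2,0⟩
  ⟦path⟧₂ = (0 0 2; 0 0 0)
Equal? same morphism ✓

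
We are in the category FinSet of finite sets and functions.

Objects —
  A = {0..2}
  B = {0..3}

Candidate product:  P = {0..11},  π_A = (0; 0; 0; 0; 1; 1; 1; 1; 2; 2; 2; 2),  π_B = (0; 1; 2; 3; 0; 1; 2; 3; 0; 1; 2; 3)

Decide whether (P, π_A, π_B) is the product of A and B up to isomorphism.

|A|·|B| = 3·4 = 12;  |P| = 12
Check the pairing map k ↦ (π_A(k), π_B(k)):
  0 -> (0,0)
  1 -> (0,1)
  2 -> (0,2)
  3 -> (0,3)
  4 -> (1,0)
  5 -> (1,1)
  6 -> (1,2)
  7 -> (1,3)
  8 -> (2,0)
  9 -> (2,1)
  10 -> (2,2)
  11 -> (2,3)
distinct pairs in image: 12 / 12 needed
  → bijection onto A×B; projections well-typed.

Answer: VALID PRODUCT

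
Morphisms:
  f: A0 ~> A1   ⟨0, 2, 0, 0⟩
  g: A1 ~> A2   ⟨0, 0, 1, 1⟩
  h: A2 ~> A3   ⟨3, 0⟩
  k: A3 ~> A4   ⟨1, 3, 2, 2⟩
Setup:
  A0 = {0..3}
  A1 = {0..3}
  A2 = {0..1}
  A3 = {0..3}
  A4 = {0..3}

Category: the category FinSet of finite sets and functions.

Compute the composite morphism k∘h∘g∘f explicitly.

Answer: ⟨2, 1, 2, 2⟩

Work:
  0 f~>0 g~>0 h~>3 k~>2
  1 f~>2 g~>1 h~>0 k~>1
  2 f~>0 g~>0 h~>3 k~>2
  3 f~>0 g~>0 h~>3 k~>2
result: ⟨2, 1, 2, 2⟩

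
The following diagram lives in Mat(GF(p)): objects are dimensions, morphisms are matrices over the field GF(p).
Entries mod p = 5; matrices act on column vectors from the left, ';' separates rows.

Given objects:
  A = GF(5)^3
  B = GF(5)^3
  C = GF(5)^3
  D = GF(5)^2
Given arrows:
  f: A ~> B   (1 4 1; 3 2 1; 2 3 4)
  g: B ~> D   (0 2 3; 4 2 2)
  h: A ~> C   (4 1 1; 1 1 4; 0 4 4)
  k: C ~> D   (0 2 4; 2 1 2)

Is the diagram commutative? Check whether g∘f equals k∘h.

Answer: COMMUTES

Derivation:
1) trace f;g:
  e0=[1,0,0] f~>[1,3,2] g~>[2,4]
  e1=[0,1,0] f~>[4,2,3] g~>[3,1]
  e2=[0,0,1] f~>[1,1,4] g~>[4,4]
  result₁ = (2 3 4; 4 1 4)
2) trace h;k:
  e0=[1,0,0] h~>[4,1,0] k~>[2,4]
  e1=[0,1,0] h~>[1,1,4] k~>[3,1]
  e2=[0,0,1] h~>[1,4,4] k~>[4,4]
  result₂ = (2 3 4; 4 1 4)
Equal? same morphism ✓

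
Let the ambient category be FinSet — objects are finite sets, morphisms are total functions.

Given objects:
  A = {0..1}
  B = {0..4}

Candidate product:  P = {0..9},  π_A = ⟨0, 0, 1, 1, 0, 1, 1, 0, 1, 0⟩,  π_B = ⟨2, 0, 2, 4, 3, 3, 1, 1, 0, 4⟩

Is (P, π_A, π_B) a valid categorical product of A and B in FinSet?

|A|·|B| = 2·5 = 10;  |P| = 10
Check the pairing map k ↦ (π_A(k), π_B(k)):
  0 ↦ (0,2)
  1 ↦ (0,0)
  2 ↦ (1,2)
  3 ↦ (1,4)
  4 ↦ (0,3)
  5 ↦ (1,3)
  6 ↦ (1,1)
  7 ↦ (0,1)
  8 ↦ (1,0)
  9 ↦ (0,4)
distinct pairs in image: 10 / 10 needed
  → bijection onto A×B; projections well-typed.

Answer: VALID PRODUCT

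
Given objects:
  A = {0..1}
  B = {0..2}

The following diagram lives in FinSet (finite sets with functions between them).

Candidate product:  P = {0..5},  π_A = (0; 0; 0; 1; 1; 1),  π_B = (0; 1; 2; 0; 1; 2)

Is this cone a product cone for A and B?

|A|·|B| = 2·3 = 6;  |P| = 6
Check the pairing map k ↦ (π_A(k), π_B(k)):
  0 : (0,0)
  1 : (0,1)
  2 : (0,2)
  3 : (1,0)
  4 : (1,1)
  5 : (1,2)
distinct pairs in image: 6 / 6 needed
  → bijection onto A×B; projections well-typed.

Answer: VALID PRODUCT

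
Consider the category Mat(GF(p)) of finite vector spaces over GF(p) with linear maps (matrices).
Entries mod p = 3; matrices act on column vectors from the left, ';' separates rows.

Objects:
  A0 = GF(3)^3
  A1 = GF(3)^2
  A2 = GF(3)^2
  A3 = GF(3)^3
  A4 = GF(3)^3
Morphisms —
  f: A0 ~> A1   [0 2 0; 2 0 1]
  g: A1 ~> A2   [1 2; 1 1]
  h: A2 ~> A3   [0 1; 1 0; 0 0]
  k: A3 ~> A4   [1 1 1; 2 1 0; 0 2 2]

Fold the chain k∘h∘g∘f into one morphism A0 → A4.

Answer: [0 1 0; 2 0 1; 2 1 1]

Trace:
  e0=⟨1,0,0⟩ f~>⟨0,2⟩ g~>⟨1,2⟩ h~>⟨2,1,0⟩ k~>⟨0,2,2⟩
  e1=⟨0,1,0⟩ f~>⟨2,0⟩ g~>⟨2,2⟩ h~>⟨2,2,0⟩ k~>⟨1,0,1⟩
  e2=⟨0,0,1⟩ f~>⟨0,1⟩ g~>⟨2,1⟩ h~>⟨1,2,0⟩ k~>⟨0,1,1⟩
result: [0 1 0; 2 0 1; 2 1 1]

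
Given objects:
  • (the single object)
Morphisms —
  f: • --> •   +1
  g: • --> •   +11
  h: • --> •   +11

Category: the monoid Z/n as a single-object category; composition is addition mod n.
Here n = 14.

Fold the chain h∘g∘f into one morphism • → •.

  0 +1≡1 +11≡12 +11≡9  (mod 14)
composite: +9

Answer: +9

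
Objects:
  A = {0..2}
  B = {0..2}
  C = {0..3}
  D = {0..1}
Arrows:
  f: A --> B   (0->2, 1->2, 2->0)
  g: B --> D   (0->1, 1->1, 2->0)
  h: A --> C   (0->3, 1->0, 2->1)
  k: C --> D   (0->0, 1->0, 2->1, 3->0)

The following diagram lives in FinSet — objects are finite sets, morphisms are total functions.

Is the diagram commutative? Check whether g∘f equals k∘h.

Answer: DOES NOT COMMUTE

Trace:
Along f;g (path 1):
  0 f-->2 g-->0
  1 f-->2 g-->0
  2 f-->0 g-->1
  composite₁ = (0->0, 1->0, 2->1)
Along h;k (path 2):
  0 h-->3 k-->0
  1 h-->0 k-->0
  2 h-->1 k-->0
  composite₂ = (0->0, 1->0, 2->0)
Equal? NO — does not commute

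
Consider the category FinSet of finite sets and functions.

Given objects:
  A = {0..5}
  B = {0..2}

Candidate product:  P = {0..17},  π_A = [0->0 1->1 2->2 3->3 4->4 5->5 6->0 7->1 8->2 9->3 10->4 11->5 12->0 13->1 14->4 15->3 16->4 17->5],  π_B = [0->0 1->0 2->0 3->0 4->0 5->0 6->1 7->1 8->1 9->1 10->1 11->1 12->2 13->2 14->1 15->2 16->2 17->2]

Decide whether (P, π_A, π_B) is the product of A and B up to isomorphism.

|A|·|B| = 6·3 = 18;  |P| = 18
Check the pairing map k ↦ (π_A(k), π_B(k)):
  0 -> (0,0)
  1 -> (1,0)
  2 -> (2,0)
  3 -> (3,0)
  4 -> (4,0)
  5 -> (5,0)
  6 -> (0,1)
  7 -> (1,1)
  8 -> (2,1)
  9 -> (3,1)
  10 -> (4,1)
  11 -> (5,1)
  12 -> (0,2)
  13 -> (1,2)
  14 -> (4,1)  ✗ repeats pair of k=10
  15 -> (3,2)
  16 -> (4,2)
  17 -> (5,2)
distinct pairs in image: 17 / 18 needed
  → (4,1) hit at k=10 and k=14

Answer: NOT A VALID PRODUCT — duplicate pair at indices 10,14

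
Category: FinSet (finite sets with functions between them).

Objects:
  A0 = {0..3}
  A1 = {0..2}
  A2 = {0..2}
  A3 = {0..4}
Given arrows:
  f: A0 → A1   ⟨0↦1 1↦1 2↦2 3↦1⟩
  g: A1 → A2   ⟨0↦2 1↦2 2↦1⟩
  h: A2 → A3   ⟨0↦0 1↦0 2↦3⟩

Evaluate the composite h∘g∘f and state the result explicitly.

Answer: ⟨0↦3 1↦3 2↦0 3↦3⟩

Work:
  0 f→1 g→2 h→3
  1 f→1 g→2 h→3
  2 f→2 g→1 h→0
  3 f→1 g→2 h→3
result: ⟨0↦3 1↦3 2↦0 3↦3⟩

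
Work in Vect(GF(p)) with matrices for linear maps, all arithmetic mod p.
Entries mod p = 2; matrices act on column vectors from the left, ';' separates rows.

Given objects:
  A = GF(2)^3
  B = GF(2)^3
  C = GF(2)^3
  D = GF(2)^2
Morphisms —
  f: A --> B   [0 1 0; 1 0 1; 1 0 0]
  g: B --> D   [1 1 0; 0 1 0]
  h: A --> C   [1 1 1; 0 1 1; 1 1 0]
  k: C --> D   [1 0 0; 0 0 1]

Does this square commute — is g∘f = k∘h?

Along f;g (path 1):
  e0=⟨1,0,0⟩ f-->⟨0,1,1⟩ g-->⟨1,1⟩
  e1=⟨0,1,0⟩ f-->⟨1,0,0⟩ g-->⟨1,0⟩
  e2=⟨0,0,1⟩ f-->⟨0,1,0⟩ g-->⟨1,1⟩
  composite₁ = [1 1 1; 1 0 1]
Along h;k (path 2):
  e0=⟨1,0,0⟩ h-->⟨1,0,1⟩ k-->⟨1,1⟩
  e1=⟨0,1,0⟩ h-->⟨1,1,1⟩ k-->⟨1,1⟩
  e2=⟨0,0,1⟩ h-->⟨1,1,0⟩ k-->⟨1,0⟩
  composite₂ = [1 1 1; 1 1 0]
Equal? differ; not commutative

Answer: DOES NOT COMMUTE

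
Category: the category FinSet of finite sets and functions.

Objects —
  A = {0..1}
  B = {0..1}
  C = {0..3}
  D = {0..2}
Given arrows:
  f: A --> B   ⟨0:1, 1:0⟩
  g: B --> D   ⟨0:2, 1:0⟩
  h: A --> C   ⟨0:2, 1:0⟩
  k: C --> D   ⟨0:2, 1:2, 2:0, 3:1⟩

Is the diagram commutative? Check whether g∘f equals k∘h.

Path 1 = f;g:
  0 f-->1 g-->0
  1 f-->0 g-->2
  composite₁ = ⟨0:0, 1:2⟩
Path 2 = h;k:
  0 h-->2 k-->0
  1 h-->0 k-->2
  composite₂ = ⟨0:0, 1:2⟩
Equal? same morphism ✓

Answer: COMMUTES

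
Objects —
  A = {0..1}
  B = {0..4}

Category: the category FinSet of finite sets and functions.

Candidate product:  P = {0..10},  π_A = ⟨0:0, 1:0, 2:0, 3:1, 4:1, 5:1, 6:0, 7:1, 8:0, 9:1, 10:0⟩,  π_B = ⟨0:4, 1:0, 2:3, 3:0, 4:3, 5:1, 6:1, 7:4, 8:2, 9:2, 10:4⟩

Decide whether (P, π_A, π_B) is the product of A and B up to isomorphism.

|A|·|B| = 2·5 = 10;  |P| = 11
  → cardinalities differ; no bijection possible.

Answer: NOT A VALID PRODUCT — |P|=11 ≠ |A|·|B|=10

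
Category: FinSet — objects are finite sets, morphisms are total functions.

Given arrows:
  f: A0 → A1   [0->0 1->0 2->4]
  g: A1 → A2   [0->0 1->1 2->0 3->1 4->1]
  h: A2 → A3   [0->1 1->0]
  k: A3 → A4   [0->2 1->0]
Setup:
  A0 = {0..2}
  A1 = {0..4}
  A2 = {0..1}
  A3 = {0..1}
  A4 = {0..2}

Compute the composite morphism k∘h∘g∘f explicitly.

  0 f→0 g→0 h→1 k→0
  1 f→0 g→0 h→1 k→0
  2 f→4 g→1 h→0 k→2
result: [0->0 1->0 2->2]

Answer: [0->0 1->0 2->2]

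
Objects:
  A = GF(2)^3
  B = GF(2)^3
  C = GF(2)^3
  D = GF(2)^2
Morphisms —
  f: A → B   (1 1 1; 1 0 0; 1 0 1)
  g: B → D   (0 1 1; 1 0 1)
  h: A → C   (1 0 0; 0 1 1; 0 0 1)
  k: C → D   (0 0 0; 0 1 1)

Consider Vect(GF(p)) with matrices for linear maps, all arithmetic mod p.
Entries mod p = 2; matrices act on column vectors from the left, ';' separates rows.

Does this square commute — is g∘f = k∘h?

Along f;g (path 1):
  e0=⟨1,0,0⟩ f→⟨1,1,1⟩ g→⟨0,0⟩
  e1=⟨0,1,0⟩ f→⟨1,0,0⟩ g→⟨0,1⟩
  e2=⟨0,0,1⟩ f→⟨1,0,1⟩ g→⟨1,0⟩
  ⟦path⟧₁ = (0 0 1; 0 1 0)
Along h;k (path 2):
  e0=⟨1,0,0⟩ h→⟨1,0,0⟩ k→⟨0,0⟩
  e1=⟨0,1,0⟩ h→⟨0,1,0⟩ k→⟨0,1⟩
  e2=⟨0,0,1⟩ h→⟨0,1,1⟩ k→⟨0,0⟩
  ⟦path⟧₂ = (0 0 0; 0 1 0)
Equal? NO — does not commute

Answer: DOES NOT COMMUTE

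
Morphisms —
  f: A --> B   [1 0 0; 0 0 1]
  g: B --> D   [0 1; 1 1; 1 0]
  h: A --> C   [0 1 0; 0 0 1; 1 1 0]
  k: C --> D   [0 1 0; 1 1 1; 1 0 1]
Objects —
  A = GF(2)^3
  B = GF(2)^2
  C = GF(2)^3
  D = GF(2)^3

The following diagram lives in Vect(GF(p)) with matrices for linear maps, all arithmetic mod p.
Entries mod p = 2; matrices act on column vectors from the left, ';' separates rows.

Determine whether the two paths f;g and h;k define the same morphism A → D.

Answer: COMMUTES

Derivation:
Path 1 = f;g:
  e0=[1,0,0] f-->[1,0] g-->[0,1,1]
  e1=[0,1,0] f-->[0,0] g-->[0,0,0]
  e2=[0,0,1] f-->[0,1] g-->[1,1,0]
  result₁ = [0 0 1; 1 0 1; 1 0 0]
Path 2 = h;k:
  e0=[1,0,0] h-->[0,0,1] k-->[0,1,1]
  e1=[0,1,0] h-->[1,0,1] k-->[0,0,0]
  e2=[0,0,1] h-->[0,1,0] k-->[1,1,0]
  result₂ = [0 0 1; 1 0 1; 1 0 0]
Equal? equal; square commutes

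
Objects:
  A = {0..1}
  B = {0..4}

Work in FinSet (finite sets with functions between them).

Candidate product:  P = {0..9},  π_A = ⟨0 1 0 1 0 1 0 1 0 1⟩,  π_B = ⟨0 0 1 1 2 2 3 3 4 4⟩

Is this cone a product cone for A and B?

|A|·|B| = 2·5 = 10;  |P| = 10
Check the pairing map k ↦ (π_A(k), π_B(k)):
  0 ↦ (0,0)
  1 ↦ (1,0)
  2 ↦ (0,1)
  3 ↦ (1,1)
  4 ↦ (0,2)
  5 ↦ (1,2)
  6 ↦ (0,3)
  7 ↦ (1,3)
  8 ↦ (0,4)
  9 ↦ (1,4)
distinct pairs in image: 10 / 10 needed
  → bijection onto A×B; projections well-typed.

Answer: VALID PRODUCT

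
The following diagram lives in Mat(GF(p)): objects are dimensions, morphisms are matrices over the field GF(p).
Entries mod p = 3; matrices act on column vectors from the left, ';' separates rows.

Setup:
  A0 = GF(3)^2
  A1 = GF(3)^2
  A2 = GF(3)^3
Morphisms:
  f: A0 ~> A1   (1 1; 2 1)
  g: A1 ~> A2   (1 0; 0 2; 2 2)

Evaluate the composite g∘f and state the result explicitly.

  e0=[1,0] f~>[1,2] g~>[1,1,0]
  e1=[0,1] f~>[1,1] g~>[1,2,1]
result: (1 1; 1 2; 0 1)

Answer: (1 1; 1 2; 0 1)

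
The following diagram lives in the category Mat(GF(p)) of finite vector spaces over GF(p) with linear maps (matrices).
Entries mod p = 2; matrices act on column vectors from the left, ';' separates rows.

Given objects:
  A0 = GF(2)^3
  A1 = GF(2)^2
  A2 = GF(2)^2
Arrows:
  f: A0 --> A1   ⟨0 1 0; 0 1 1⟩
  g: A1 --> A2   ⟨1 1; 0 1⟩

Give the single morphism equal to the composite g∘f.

Answer: ⟨0 0 1; 0 1 1⟩

Derivation:
  e0=⟨1,0,0⟩ f-->⟨0,0⟩ g-->⟨0,0⟩
  e1=⟨0,1,0⟩ f-->⟨1,1⟩ g-->⟨0,1⟩
  e2=⟨0,0,1⟩ f-->⟨0,1⟩ g-->⟨1,1⟩
⟦path⟧: ⟨0 0 1; 0 1 1⟩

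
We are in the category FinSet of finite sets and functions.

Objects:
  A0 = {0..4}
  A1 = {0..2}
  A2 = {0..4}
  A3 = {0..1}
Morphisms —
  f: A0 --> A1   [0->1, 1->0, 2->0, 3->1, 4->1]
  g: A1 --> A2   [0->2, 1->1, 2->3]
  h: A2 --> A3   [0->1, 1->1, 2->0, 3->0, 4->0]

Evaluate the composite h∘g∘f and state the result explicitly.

  0 f-->1 g-->1 h-->1
  1 f-->0 g-->2 h-->0
  2 f-->0 g-->2 h-->0
  3 f-->1 g-->1 h-->1
  4 f-->1 g-->1 h-->1
result: [0->1, 1->0, 2->0, 3->1, 4->1]

Answer: [0->1, 1->0, 2->0, 3->1, 4->1]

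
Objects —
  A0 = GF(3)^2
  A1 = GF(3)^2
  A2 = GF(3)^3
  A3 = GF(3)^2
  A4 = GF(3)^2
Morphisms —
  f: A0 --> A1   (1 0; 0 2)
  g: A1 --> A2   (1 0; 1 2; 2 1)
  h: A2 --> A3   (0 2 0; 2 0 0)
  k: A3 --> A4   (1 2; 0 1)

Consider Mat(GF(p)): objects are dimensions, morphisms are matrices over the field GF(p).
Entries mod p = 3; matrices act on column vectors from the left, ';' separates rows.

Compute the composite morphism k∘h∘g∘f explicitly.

  e0=⟨1,0⟩ f-->⟨1,0⟩ g-->⟨1,1,2⟩ h-->⟨2,2⟩ k-->⟨0,2⟩
  e1=⟨0,1⟩ f-->⟨0,2⟩ g-->⟨0,1,2⟩ h-->⟨2,0⟩ k-->⟨2,0⟩
composite: (0 2; 2 0)

Answer: (0 2; 2 0)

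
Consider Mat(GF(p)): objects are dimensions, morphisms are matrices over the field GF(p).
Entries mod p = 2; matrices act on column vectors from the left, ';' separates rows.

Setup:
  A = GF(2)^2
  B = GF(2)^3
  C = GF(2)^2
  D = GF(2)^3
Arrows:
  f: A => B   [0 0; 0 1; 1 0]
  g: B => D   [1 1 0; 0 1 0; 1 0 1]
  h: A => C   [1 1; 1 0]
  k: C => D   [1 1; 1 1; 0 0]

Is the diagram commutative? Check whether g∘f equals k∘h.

Along f;g (path 1):
  e0=[1,0] f=>[0,0,1] g=>[0,0,1]
  e1=[0,1] f=>[0,1,0] g=>[1,1,0]
  ⟦path⟧₁ = [0 1; 0 1; 1 0]
Along h;k (path 2):
  e0=[1,0] h=>[1,1] k=>[0,0,0]
  e1=[0,1] h=>[1,0] k=>[1,1,0]
  ⟦path⟧₂ = [0 1; 0 1; 0 0]
Equal? differ; not commutative

Answer: DOES NOT COMMUTE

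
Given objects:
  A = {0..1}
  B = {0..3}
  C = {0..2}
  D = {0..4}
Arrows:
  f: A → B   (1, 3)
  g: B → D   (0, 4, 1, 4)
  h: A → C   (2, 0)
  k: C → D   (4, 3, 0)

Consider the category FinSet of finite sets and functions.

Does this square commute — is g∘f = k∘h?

Answer: DOES NOT COMMUTE

Trace:
1) trace f;g:
  0 f→1 g→4
  1 f→3 g→4
  composite₁ = (4, 4)
2) trace h;k:
  0 h→2 k→0
  1 h→0 k→4
  composite₂ = (0, 4)
Equal? differ; not commutative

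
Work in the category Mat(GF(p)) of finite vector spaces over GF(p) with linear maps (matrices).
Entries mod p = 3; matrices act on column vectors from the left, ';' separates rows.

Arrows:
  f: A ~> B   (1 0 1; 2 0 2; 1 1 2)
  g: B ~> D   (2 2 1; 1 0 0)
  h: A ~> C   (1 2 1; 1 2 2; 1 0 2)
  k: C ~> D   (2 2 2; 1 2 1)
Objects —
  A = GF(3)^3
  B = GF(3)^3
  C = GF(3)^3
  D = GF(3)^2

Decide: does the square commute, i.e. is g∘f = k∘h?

Along f;g (path 1):
  e0=(1,0,0) f~>(1,2,1) g~>(1,1)
  e1=(0,1,0) f~>(0,0,1) g~>(1,0)
  e2=(0,0,1) f~>(1,2,2) g~>(2,1)
  result₁ = (1 1 2; 1 0 1)
Along h;k (path 2):
  e0=(1,0,0) h~>(1,1,1) k~>(0,1)
  e1=(0,1,0) h~>(2,2,0) k~>(2,0)
  e2=(0,0,1) h~>(1,2,2) k~>(1,1)
  result₂ = (0 2 1; 1 0 1)
Equal? differ; not commutative

Answer: DOES NOT COMMUTE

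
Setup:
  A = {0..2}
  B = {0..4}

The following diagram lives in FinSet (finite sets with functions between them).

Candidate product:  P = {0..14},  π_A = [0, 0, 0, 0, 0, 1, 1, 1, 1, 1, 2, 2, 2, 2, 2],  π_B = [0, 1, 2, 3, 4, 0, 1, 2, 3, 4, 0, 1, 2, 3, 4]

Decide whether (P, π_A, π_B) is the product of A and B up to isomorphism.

Answer: VALID PRODUCT

Derivation:
|A|·|B| = 3·5 = 15;  |P| = 15
Check the pairing map k ↦ (π_A(k), π_B(k)):
  0 ↦ (0,0)
  1 ↦ (0,1)
  2 ↦ (0,2)
  3 ↦ (0,3)
  4 ↦ (0,4)
  5 ↦ (1,0)
  6 ↦ (1,1)
  7 ↦ (1,2)
  8 ↦ (1,3)
  9 ↦ (1,4)
  10 ↦ (2,0)
  11 ↦ (2,1)
  12 ↦ (2,2)
  13 ↦ (2,3)
  14 ↦ (2,4)
distinct pairs in image: 15 / 15 needed
  → bijection onto A×B; projections well-typed.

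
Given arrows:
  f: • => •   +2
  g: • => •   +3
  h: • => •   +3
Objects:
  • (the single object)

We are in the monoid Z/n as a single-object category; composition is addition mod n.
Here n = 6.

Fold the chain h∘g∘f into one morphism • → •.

Answer: +2

Work:
  0 +2≡2 +3≡5 +3≡2  (mod 6)
⟦path⟧: +2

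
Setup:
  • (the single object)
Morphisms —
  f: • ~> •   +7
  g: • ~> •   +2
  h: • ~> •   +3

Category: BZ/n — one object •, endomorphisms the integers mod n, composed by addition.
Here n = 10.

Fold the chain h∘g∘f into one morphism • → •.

  0 +7≡7 +2≡9 +3≡2  (mod 10)
⟦path⟧: +2

Answer: +2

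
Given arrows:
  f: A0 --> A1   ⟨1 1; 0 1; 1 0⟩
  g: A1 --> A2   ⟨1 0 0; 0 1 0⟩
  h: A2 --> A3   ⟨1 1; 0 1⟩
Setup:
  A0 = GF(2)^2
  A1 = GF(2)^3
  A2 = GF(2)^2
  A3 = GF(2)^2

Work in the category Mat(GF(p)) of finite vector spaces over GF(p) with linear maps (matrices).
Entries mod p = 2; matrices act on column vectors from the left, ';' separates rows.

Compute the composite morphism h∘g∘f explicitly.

Answer: ⟨1 0; 0 1⟩

Trace:
  e0=⟨1,0⟩ f-->⟨1,0,1⟩ g-->⟨1,0⟩ h-->⟨1,0⟩
  e1=⟨0,1⟩ f-->⟨1,1,0⟩ g-->⟨1,1⟩ h-->⟨0,1⟩
⟦path⟧: ⟨1 0; 0 1⟩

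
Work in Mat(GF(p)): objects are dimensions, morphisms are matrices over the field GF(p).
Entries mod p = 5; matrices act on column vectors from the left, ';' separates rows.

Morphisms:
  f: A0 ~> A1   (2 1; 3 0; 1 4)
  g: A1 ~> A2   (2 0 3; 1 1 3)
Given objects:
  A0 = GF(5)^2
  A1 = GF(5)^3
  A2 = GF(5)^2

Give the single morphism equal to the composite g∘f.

  e0=⟨1,0⟩ f~>⟨2,3,1⟩ g~>⟨2,3⟩
  e1=⟨0,1⟩ f~>⟨1,0,4⟩ g~>⟨4,3⟩
⟦path⟧: (2 4; 3 3)

Answer: (2 4; 3 3)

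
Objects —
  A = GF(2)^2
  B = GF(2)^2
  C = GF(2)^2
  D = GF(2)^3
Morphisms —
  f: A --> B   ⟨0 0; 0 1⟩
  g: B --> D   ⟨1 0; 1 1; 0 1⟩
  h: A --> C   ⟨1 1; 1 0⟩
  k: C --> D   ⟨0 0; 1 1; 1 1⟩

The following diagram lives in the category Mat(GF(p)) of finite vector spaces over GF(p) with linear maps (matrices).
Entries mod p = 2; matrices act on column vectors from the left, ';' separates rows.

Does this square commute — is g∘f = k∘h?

Answer: COMMUTES

Derivation:
Along f;g (path 1):
  e0=⟨1,0⟩ f-->⟨0,0⟩ g-->⟨0,0,0⟩
  e1=⟨0,1⟩ f-->⟨0,1⟩ g-->⟨0,1,1⟩
  ⟦path⟧₁ = ⟨0 0; 0 1; 0 1⟩
Along h;k (path 2):
  e0=⟨1,0⟩ h-->⟨1,1⟩ k-->⟨0,0,0⟩
  e1=⟨0,1⟩ h-->⟨1,0⟩ k-->⟨0,1,1⟩
  ⟦path⟧₂ = ⟨0 0; 0 1; 0 1⟩
Equal? same morphism ✓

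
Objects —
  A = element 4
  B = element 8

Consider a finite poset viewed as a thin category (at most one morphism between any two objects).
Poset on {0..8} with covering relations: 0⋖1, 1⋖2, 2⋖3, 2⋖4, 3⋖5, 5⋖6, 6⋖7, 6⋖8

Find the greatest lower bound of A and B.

Lower bounds of A=4 and B=8: {0,1,2}
  0 ⊑ 2
  1 ⊑ 2
  2 ⊑ 2
glb = 2

Answer: A∧B = 2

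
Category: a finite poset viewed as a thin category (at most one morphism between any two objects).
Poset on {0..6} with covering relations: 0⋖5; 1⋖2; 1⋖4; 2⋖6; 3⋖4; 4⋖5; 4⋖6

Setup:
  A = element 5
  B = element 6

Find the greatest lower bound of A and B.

{x : x<=A ∧ x<=B} = {1,3,4}  (A=5, B=6)
  1 <= 4
  3 <= 4
  4 <= 4
glb = 4

Answer: A∧B = 4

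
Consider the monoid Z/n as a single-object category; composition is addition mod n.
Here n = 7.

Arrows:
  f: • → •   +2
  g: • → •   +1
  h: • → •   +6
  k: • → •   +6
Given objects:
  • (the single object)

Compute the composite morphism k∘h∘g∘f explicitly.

  0 +2≡2 +1≡3 +6≡2 +6≡1  (mod 7)
⟦path⟧: +1

Answer: +1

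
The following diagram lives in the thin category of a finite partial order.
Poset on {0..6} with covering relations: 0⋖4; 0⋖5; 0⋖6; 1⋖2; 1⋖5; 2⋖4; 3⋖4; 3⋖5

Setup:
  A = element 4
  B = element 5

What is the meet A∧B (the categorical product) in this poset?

Answer: NO MEET EXISTS

Trace:
Lower bounds of A=4 and B=5: {0,1,3}
  maximal lower bounds 0 and 1 are incomparable: neither 0⊑1 nor 1⊑0
→ no greatest lower bound exists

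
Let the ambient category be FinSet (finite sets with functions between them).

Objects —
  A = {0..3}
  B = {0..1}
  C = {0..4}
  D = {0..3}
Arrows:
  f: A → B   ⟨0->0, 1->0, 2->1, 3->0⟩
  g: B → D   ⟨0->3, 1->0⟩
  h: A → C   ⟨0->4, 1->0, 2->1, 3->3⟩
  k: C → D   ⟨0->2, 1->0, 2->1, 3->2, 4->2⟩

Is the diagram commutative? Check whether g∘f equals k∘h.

Along f;g (path 1):
  0 f→0 g→3
  1 f→0 g→3
  2 f→1 g→0
  3 f→0 g→3
  ⟦path⟧₁ = ⟨0->3, 1->3, 2->0, 3->3⟩
Along h;k (path 2):
  0 h→4 k→2
  1 h→0 k→2
  2 h→1 k→0
  3 h→3 k→2
  ⟦path⟧₂ = ⟨0->2, 1->2, 2->0, 3->2⟩
Equal? distinct morphisms ✗

Answer: DOES NOT COMMUTE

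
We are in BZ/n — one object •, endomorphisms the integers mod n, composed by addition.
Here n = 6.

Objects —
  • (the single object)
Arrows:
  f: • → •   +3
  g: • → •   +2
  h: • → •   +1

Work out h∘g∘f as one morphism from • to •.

Answer: +0

Trace:
  0 +3≡3 +2≡5 +1≡0  (mod 6)
⟦path⟧: +0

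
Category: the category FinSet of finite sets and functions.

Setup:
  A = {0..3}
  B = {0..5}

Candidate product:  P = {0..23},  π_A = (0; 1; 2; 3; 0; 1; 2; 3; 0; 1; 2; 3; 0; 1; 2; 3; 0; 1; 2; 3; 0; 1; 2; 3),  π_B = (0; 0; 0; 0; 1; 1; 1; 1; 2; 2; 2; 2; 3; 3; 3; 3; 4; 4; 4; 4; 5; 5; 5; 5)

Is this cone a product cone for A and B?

Answer: VALID PRODUCT

Trace:
|A|·|B| = 4·6 = 24;  |P| = 24
Check the pairing map k ↦ (π_A(k), π_B(k)):
  0 : (0,0)
  1 : (1,0)
  2 : (2,0)
  3 : (3,0)
  4 : (0,1)
  5 : (1,1)
  6 : (2,1)
  7 : (3,1)
  8 : (0,2)
  9 : (1,2)
  10 : (2,2)
  11 : (3,2)
  12 : (0,3)
  13 : (1,3)
  14 : (2,3)
  15 : (3,3)
  16 : (0,4)
  17 : (1,4)
  18 : (2,4)
  19 : (3,4)
  20 : (0,5)
  21 : (1,5)
  22 : (2,5)
  23 : (3,5)
distinct pairs in image: 24 / 24 needed
  → bijection onto A×B; projections well-typed.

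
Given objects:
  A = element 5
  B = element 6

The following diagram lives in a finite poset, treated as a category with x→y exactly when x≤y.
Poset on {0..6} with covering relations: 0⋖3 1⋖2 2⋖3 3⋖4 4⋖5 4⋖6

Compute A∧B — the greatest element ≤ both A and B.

Answer: A∧B = 4

Derivation:
Lower bounds of A=5 and B=6: {0,1,2,3,4}
  0 ≤ 4
  1 ≤ 4
  2 ≤ 4
  3 ≤ 4
  4 ≤ 4
glb = 4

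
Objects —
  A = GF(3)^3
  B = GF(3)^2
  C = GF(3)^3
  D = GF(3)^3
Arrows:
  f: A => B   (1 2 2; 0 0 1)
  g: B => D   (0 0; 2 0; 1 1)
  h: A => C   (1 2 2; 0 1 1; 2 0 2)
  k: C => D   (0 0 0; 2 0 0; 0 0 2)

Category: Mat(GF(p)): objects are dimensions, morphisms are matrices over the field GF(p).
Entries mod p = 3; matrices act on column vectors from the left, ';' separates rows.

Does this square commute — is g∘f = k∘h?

Answer: DOES NOT COMMUTE

Derivation:
Along f;g (path 1):
  e0=⟨1,0,0⟩ f=>⟨1,0⟩ g=>⟨0,2,1⟩
  e1=⟨0,1,0⟩ f=>⟨2,0⟩ g=>⟨0,1,2⟩
  e2=⟨0,0,1⟩ f=>⟨2,1⟩ g=>⟨0,1,0⟩
  composite₁ = (0 0 0; 2 1 1; 1 2 0)
Along h;k (path 2):
  e0=⟨1,0,0⟩ h=>⟨1,0,2⟩ k=>⟨0,2,1⟩
  e1=⟨0,1,0⟩ h=>⟨2,1,0⟩ k=>⟨0,1,0⟩
  e2=⟨0,0,1⟩ h=>⟨2,1,2⟩ k=>⟨0,1,1⟩
  composite₂ = (0 0 0; 2 1 1; 1 0 1)
Equal? NO — does not commute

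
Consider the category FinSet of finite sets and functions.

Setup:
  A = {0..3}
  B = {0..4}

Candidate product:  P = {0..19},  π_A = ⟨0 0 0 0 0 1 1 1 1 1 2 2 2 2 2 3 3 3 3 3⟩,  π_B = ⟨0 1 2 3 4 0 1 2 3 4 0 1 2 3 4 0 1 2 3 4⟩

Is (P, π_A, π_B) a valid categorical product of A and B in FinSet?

|A|·|B| = 4·5 = 20;  |P| = 20
Check the pairing map k ↦ (π_A(k), π_B(k)):
  0 -> (0,0)
  1 -> (0,1)
  2 -> (0,2)
  3 -> (0,3)
  4 -> (0,4)
  5 -> (1,0)
  6 -> (1,1)
  7 -> (1,2)
  8 -> (1,3)
  9 -> (1,4)
  10 -> (2,0)
  11 -> (2,1)
  12 -> (2,2)
  13 -> (2,3)
  14 -> (2,4)
  15 -> (3,0)
  16 -> (3,1)
  17 -> (3,2)
  18 -> (3,3)
  19 -> (3,4)
distinct pairs in image: 20 / 20 needed
  → bijection onto A×B; projections well-typed.

Answer: VALID PRODUCT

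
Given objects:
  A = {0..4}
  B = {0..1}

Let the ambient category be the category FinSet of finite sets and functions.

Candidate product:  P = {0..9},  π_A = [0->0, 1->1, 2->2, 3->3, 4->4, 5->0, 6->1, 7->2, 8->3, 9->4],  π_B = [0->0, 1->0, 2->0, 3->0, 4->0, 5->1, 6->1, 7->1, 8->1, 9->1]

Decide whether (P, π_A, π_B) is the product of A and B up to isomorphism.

|A|·|B| = 5·2 = 10;  |P| = 10
Check the pairing map k ↦ (π_A(k), π_B(k)):
  0 -> (0,0)
  1 -> (1,0)
  2 -> (2,0)
  3 -> (3,0)
  4 -> (4,0)
  5 -> (0,1)
  6 -> (1,1)
  7 -> (2,1)
  8 -> (3,1)
  9 -> (4,1)
distinct pairs in image: 10 / 10 needed
  → bijection onto A×B; projections well-typed.

Answer: VALID PRODUCT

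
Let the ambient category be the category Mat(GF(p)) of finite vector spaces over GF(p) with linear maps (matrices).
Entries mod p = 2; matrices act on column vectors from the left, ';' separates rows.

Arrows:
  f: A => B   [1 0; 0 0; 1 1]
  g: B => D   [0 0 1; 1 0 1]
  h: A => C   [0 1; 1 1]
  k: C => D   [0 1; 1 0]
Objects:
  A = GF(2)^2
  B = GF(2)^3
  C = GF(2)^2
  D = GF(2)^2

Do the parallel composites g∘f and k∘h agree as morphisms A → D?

Answer: COMMUTES

Derivation:
1) trace f;g:
  e0=[1,0] f=>[1,0,1] g=>[1,0]
  e1=[0,1] f=>[0,0,1] g=>[1,1]
  ⟦path⟧₁ = [1 1; 0 1]
2) trace h;k:
  e0=[1,0] h=>[0,1] k=>[1,0]
  e1=[0,1] h=>[1,1] k=>[1,1]
  ⟦path⟧₂ = [1 1; 0 1]
Equal? YES — commutes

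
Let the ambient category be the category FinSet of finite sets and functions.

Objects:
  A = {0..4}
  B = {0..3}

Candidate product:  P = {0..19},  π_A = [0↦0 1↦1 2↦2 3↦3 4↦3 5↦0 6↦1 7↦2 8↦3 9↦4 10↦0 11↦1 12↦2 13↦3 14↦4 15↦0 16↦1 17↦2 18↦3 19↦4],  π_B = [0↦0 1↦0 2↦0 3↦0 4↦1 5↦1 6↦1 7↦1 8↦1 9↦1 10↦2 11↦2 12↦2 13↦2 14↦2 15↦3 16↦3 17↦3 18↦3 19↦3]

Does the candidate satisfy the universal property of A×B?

Answer: NOT A VALID PRODUCT — duplicate pair at indices 8,4

Derivation:
|A|·|B| = 5·4 = 20;  |P| = 20
Check the pairing map k ↦ (π_A(k), π_B(k)):
  0 ↦ (0,0)
  1 ↦ (1,0)
  2 ↦ (2,0)
  3 ↦ (3,0)
  4 ↦ (3,1)
  5 ↦ (0,1)
  6 ↦ (1,1)
  7 ↦ (2,1)
  8 ↦ (3,1)  ✗ repeats pair of k=4
  9 ↦ (4,1)
  10 ↦ (0,2)
  11 ↦ (1,2)
  12 ↦ (2,2)
  13 ↦ (3,2)
  14 ↦ (4,2)
  15 ↦ (0,3)
  16 ↦ (1,3)
  17 ↦ (2,3)
  18 ↦ (3,3)
  19 ↦ (4,3)
distinct pairs in image: 19 / 20 needed
  → (3,1) hit at k=4 and k=8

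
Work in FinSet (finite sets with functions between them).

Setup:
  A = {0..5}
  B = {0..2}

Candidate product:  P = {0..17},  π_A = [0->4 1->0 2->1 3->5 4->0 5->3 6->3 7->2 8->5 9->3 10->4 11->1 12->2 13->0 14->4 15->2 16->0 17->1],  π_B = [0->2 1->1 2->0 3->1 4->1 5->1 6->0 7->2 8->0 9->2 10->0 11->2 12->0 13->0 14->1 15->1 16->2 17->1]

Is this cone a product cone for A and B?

Answer: NOT A VALID PRODUCT — duplicate pair at indices 4,1

Derivation:
|A|·|B| = 6·3 = 18;  |P| = 18
Check the pairing map k ↦ (π_A(k), π_B(k)):
  0 -> (4,2)
  1 -> (0,1)
  2 -> (1,0)
  3 -> (5,1)
  4 -> (0,1)  ✗ repeats pair of k=1
  5 -> (3,1)
  6 -> (3,0)
  7 -> (2,2)
  8 -> (5,0)
  9 -> (3,2)
  10 -> (4,0)
  11 -> (1,2)
  12 -> (2,0)
  13 -> (0,0)
  14 -> (4,1)
  15 -> (2,1)
  16 -> (0,2)
  17 -> (1,1)
distinct pairs in image: 17 / 18 needed
  → (0,1) hit at k=1 and k=4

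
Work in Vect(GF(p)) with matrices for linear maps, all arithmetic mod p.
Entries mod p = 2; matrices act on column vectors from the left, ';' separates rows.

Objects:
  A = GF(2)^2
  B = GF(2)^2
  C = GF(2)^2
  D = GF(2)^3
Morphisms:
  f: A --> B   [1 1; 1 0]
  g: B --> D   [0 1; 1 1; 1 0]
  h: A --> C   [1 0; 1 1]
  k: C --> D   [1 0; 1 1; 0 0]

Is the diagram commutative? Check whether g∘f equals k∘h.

Path 1 = f;g:
  e0=[1,0] f-->[1,1] g-->[1,0,1]
  e1=[0,1] f-->[1,0] g-->[0,1,1]
  composite₁ = [1 0; 0 1; 1 1]
Path 2 = h;k:
  e0=[1,0] h-->[1,1] k-->[1,0,0]
  e1=[0,1] h-->[0,1] k-->[0,1,0]
  composite₂ = [1 0; 0 1; 0 0]
Equal? NO — does not commute

Answer: DOES NOT COMMUTE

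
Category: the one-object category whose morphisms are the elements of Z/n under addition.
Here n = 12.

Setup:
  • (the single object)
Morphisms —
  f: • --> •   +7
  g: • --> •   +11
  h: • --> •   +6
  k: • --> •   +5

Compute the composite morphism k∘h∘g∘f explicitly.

Answer: +5

Work:
  0 +7≡7 +11≡6 +6≡0 +5≡5  (mod 12)
result: +5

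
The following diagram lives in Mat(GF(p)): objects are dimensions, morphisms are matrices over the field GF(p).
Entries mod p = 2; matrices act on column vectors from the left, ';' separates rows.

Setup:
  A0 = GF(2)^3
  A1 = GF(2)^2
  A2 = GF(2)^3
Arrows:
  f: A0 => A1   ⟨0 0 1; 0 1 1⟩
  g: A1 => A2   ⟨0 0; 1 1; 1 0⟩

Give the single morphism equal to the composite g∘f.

  e0=⟨1,0,0⟩ f=>⟨0,0⟩ g=>⟨0,0,0⟩
  e1=⟨0,1,0⟩ f=>⟨0,1⟩ g=>⟨0,1,0⟩
  e2=⟨0,0,1⟩ f=>⟨1,1⟩ g=>⟨0,0,1⟩
result: ⟨0 0 0; 0 1 0; 0 0 1⟩

Answer: ⟨0 0 0; 0 1 0; 0 0 1⟩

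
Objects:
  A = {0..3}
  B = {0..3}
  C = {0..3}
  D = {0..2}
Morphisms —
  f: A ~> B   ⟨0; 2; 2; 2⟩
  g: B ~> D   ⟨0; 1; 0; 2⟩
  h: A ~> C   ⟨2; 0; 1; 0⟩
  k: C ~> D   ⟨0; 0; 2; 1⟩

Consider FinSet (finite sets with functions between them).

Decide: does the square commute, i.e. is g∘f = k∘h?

Answer: DOES NOT COMMUTE

Derivation:
Along f;g (path 1):
  0 f~>0 g~>0
  1 f~>2 g~>0
  2 f~>2 g~>0
  3 f~>2 g~>0
  ⟦path⟧₁ = ⟨0; 0; 0; 0⟩
Along h;k (path 2):
  0 h~>2 k~>2
  1 h~>0 k~>0
  2 h~>1 k~>0
  3 h~>0 k~>0
  ⟦path⟧₂ = ⟨2; 0; 0; 0⟩
Equal? distinct morphisms ✗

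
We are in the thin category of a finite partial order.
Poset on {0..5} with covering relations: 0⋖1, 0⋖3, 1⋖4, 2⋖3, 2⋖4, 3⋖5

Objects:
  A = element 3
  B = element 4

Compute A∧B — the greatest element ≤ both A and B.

Answer: NO MEET EXISTS

Work:
Lower bounds of A=3 and B=4: {0,2}
  maximal lower bounds 0 and 2 are incomparable: neither 0≤2 nor 2≤0
→ no greatest lower bound exists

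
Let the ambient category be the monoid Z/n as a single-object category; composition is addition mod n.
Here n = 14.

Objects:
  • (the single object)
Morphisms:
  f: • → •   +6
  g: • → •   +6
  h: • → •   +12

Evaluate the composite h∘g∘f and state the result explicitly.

Answer: +10

Derivation:
  0 +6≡6 +6≡12 +12≡10  (mod 14)
composite: +10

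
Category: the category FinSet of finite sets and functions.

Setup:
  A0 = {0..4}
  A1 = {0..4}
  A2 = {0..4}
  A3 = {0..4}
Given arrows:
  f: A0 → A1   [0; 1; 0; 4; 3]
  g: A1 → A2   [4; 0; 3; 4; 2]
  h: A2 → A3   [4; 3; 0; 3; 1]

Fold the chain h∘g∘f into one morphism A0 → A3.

Answer: [1; 4; 1; 0; 1]

Trace:
  0 f→0 g→4 h→1
  1 f→1 g→0 h→4
  2 f→0 g→4 h→1
  3 f→4 g→2 h→0
  4 f→3 g→4 h→1
⟦path⟧: [1; 4; 1; 0; 1]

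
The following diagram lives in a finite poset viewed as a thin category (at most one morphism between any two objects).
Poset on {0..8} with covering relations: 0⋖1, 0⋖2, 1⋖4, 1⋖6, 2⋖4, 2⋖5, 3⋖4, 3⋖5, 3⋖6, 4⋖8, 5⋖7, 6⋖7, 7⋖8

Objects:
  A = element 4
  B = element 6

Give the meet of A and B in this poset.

Answer: NO MEET EXISTS

Trace:
{x : x<=A ∧ x<=B} = {0,1,3}  (A=4, B=6)
  maximal lower bounds 1 and 3 are incomparable: neither 1<=3 nor 3<=1
→ no greatest lower bound exists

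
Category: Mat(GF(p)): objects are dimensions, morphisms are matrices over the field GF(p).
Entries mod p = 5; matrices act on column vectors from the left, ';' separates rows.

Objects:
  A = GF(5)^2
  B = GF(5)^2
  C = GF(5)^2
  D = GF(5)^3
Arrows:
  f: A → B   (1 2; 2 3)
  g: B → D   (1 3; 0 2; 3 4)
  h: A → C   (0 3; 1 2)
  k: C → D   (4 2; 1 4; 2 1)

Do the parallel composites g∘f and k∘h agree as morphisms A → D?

Answer: COMMUTES

Trace:
Along f;g (path 1):
  e0=(1,0) f→(1,2) g→(2,4,1)
  e1=(0,1) f→(2,3) g→(1,1,3)
  composite₁ = (2 1; 4 1; 1 3)
Along h;k (path 2):
  e0=(1,0) h→(0,1) k→(2,4,1)
  e1=(0,1) h→(3,2) k→(1,1,3)
  composite₂ = (2 1; 4 1; 1 3)
Equal? same morphism ✓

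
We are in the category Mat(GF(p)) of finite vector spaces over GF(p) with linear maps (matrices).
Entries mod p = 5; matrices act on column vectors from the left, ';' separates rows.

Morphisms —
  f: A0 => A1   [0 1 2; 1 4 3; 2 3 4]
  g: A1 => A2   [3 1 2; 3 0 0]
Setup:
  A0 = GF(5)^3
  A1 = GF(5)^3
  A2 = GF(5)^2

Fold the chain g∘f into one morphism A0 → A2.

Answer: [0 3 2; 0 3 1]

Trace:
  e0=[1,0,0] f=>[0,1,2] g=>[0,0]
  e1=[0,1,0] f=>[1,4,3] g=>[3,3]
  e2=[0,0,1] f=>[2,3,4] g=>[2,1]
composite: [0 3 2; 0 3 1]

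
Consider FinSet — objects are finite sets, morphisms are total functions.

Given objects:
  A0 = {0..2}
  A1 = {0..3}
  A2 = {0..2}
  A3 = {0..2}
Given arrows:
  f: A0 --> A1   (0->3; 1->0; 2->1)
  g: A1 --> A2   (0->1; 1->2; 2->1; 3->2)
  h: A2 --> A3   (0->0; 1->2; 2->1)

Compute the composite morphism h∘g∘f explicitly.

  0 f-->3 g-->2 h-->1
  1 f-->0 g-->1 h-->2
  2 f-->1 g-->2 h-->1
⟦path⟧: (0->1; 1->2; 2->1)

Answer: (0->1; 1->2; 2->1)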